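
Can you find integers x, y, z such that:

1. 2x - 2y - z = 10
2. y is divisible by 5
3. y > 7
Yes

Take x = 15, y = 10, z = 0. Substituting into each constraint:
  (1) 2(15) - 2(10) + 0 = 10 ✓
  (2) 10 = 5 × 2, remainder 0 ✓
  (3) 10 > 7 ✓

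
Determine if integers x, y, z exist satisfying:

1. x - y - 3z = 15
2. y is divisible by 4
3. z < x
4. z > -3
Yes

Take x = 2, y = -16, z = 1. Substituting into each constraint:
  (1) 2 + 16 - 3(1) = 15 ✓
  (2) -16 = 4 × -4, remainder 0 ✓
  (3) 1 < 2 ✓
  (4) 1 > -3 ✓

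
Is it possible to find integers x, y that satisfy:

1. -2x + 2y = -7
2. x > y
No

Even the single constraint (-2x + 2y = -7) is infeasible over the integers.

  - -2x + 2y = -7: every term on the left is divisible by 2, so the LHS ≡ 0 (mod 2), but the RHS -7 is not — no integer solution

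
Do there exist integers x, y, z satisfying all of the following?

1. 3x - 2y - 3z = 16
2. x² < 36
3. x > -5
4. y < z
Yes

Take x = 0, y = -8, z = 0. Substituting into each constraint:
  (1) 3(0) - 2(-8) - 3(0) = 16 ✓
  (2) x² = (0)² = 0, and 0 < 36 ✓
  (3) 0 > -5 ✓
  (4) -8 < 0 ✓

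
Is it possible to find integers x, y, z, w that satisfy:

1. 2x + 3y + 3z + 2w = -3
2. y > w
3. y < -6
Yes

Take x = 17, y = -7, z = 0, w = -8. Substituting into each constraint:
  (1) 2(17) + 3(-7) + 3(0) + 2(-8) = -3 ✓
  (2) -7 > -8 ✓
  (3) -7 < -6 ✓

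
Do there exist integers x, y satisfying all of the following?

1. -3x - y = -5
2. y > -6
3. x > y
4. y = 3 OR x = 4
No

The full constraint system is jointly infeasible over the integers. Each constraint and what it forces:

  - -3x - y = -5: is a linear equation tying the variables together
  - y > -6: bounds one variable relative to a constant
  - x > y: bounds one variable relative to another variable
  - y = 3 OR x = 4: forces a choice: either y = 3 or x = 4

Split on the disjunction (y = 3 OR x = 4):
  • If y = 3: with y = 3, every remaining term of the linear equation is divisible by 3, so the left side is ≡ 0 (mod 3); but the right side -2 ≡ 1 (mod 3). No integers can satisfy it.
  • If x = 4: the equation forces y = -7, which contradicts the bound y ≥ -5.
Both branches are infeasible, so the system has no integer solution.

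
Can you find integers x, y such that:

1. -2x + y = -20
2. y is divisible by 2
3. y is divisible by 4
Yes

Take x = 10, y = 0. Substituting into each constraint:
  (1) -2(10) + 0 = -20 ✓
  (2) 0 = 2 × 0, remainder 0 ✓
  (3) 0 = 4 × 0, remainder 0 ✓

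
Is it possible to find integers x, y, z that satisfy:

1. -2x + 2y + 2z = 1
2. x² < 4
No

Even the single constraint (-2x + 2y + 2z = 1) is infeasible over the integers.

  - -2x + 2y + 2z = 1: every term on the left is divisible by 2, so the LHS ≡ 0 (mod 2), but the RHS 1 is not — no integer solution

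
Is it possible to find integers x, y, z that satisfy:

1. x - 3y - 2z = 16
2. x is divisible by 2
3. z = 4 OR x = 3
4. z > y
Yes

Take x = 30, y = 2, z = 4. Substituting into each constraint:
  (1) 30 - 3(2) - 2(4) = 16 ✓
  (2) 30 = 2 × 15, remainder 0 ✓
  (3) z = 4, target 4 ✓ (first branch holds)
  (4) 4 > 2 ✓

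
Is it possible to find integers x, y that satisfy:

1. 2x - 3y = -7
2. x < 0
Yes

Take x = -2, y = 1. Substituting into each constraint:
  (1) 2(-2) - 3(1) = -7 ✓
  (2) -2 < 0 ✓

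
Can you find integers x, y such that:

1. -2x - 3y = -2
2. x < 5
Yes

Take x = 1, y = 0. Substituting into each constraint:
  (1) -2(1) - 3(0) = -2 ✓
  (2) 1 < 5 ✓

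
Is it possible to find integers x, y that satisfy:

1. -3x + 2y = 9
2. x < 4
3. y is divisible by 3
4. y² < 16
Yes

Take x = -3, y = 0. Substituting into each constraint:
  (1) -3(-3) + 2(0) = 9 ✓
  (2) -3 < 4 ✓
  (3) 0 = 3 × 0, remainder 0 ✓
  (4) y² = (0)² = 0, and 0 < 16 ✓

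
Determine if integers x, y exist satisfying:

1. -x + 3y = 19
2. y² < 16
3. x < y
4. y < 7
Yes

Take x = -19, y = 0. Substituting into each constraint:
  (1) 19 + 3(0) = 19 ✓
  (2) y² = (0)² = 0, and 0 < 16 ✓
  (3) -19 < 0 ✓
  (4) 0 < 7 ✓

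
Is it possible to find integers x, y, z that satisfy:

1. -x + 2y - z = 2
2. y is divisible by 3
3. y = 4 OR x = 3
Yes

Take x = 3, y = 0, z = -5. Substituting into each constraint:
  (1) (-3) + 2(0) + 5 = 2 ✓
  (2) 0 = 3 × 0, remainder 0 ✓
  (3) x = 3, target 3 ✓ (second branch holds)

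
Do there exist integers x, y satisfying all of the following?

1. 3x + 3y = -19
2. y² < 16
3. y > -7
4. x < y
No

Even the single constraint (3x + 3y = -19) is infeasible over the integers.

  - 3x + 3y = -19: every term on the left is divisible by 3, so the LHS ≡ 0 (mod 3), but the RHS -19 is not — no integer solution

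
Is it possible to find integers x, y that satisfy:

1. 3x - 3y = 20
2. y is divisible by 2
No

Even the single constraint (3x - 3y = 20) is infeasible over the integers.

  - 3x - 3y = 20: every term on the left is divisible by 3, so the LHS ≡ 0 (mod 3), but the RHS 20 is not — no integer solution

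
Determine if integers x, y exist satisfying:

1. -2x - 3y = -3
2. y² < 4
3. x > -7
Yes

Take x = 0, y = 1. Substituting into each constraint:
  (1) -2(0) - 3(1) = -3 ✓
  (2) y² = (1)² = 1, and 1 < 4 ✓
  (3) 0 > -7 ✓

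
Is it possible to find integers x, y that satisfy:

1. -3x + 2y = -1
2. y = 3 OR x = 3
Yes

Take x = 3, y = 4. Substituting into each constraint:
  (1) -3(3) + 2(4) = -1 ✓
  (2) x = 3, target 3 ✓ (second branch holds)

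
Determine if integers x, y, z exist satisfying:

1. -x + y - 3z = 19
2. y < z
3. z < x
Yes

Take x = -6, y = -8, z = -7. Substituting into each constraint:
  (1) 6 + (-8) - 3(-7) = 19 ✓
  (2) -8 < -7 ✓
  (3) -7 < -6 ✓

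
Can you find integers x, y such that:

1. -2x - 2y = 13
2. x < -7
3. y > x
No

Even the single constraint (-2x - 2y = 13) is infeasible over the integers.

  - -2x - 2y = 13: every term on the left is divisible by 2, so the LHS ≡ 0 (mod 2), but the RHS 13 is not — no integer solution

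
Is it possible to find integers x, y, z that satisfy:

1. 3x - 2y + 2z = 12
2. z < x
Yes

Take x = 0, y = -7, z = -1. Substituting into each constraint:
  (1) 3(0) - 2(-7) + 2(-1) = 12 ✓
  (2) -1 < 0 ✓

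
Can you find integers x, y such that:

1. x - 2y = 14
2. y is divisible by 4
Yes

Take x = 14, y = 0. Substituting into each constraint:
  (1) 14 - 2(0) = 14 ✓
  (2) 0 = 4 × 0, remainder 0 ✓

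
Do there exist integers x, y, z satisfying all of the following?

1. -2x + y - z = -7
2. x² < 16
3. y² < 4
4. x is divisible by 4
Yes

Take x = 0, y = 1, z = 8. Substituting into each constraint:
  (1) -2(0) + 1 + (-8) = -7 ✓
  (2) x² = (0)² = 0, and 0 < 16 ✓
  (3) y² = (1)² = 1, and 1 < 4 ✓
  (4) 0 = 4 × 0, remainder 0 ✓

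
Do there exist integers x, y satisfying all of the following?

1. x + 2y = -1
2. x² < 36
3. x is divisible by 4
No

A contradictory subset is {x + 2y = -1, x is divisible by 4}. No integer assignment can satisfy these jointly:

  - x + 2y = -1: is a linear equation tying the variables together
  - x is divisible by 4: restricts x to multiples of 4

Modular obstruction: writing x = 4x', every remaining term of the linear equation is divisible by 2, so the left side is ≡ 0 (mod 2); but the right side -1 ≡ 1 (mod 2). No integers can satisfy it.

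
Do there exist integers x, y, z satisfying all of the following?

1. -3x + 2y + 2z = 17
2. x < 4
Yes

Take x = -5, y = 0, z = 1. Substituting into each constraint:
  (1) -3(-5) + 2(0) + 2(1) = 17 ✓
  (2) -5 < 4 ✓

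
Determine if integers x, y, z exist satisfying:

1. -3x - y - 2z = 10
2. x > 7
Yes

Take x = 8, y = -34, z = 0. Substituting into each constraint:
  (1) -3(8) + 34 - 2(0) = 10 ✓
  (2) 8 > 7 ✓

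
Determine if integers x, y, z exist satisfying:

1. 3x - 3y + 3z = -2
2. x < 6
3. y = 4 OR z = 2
No

Even the single constraint (3x - 3y + 3z = -2) is infeasible over the integers.

  - 3x - 3y + 3z = -2: every term on the left is divisible by 3, so the LHS ≡ 0 (mod 3), but the RHS -2 is not — no integer solution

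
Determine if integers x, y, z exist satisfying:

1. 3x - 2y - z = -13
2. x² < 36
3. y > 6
Yes

Take x = 1, y = 7, z = 2. Substituting into each constraint:
  (1) 3(1) - 2(7) + (-2) = -13 ✓
  (2) x² = (1)² = 1, and 1 < 36 ✓
  (3) 7 > 6 ✓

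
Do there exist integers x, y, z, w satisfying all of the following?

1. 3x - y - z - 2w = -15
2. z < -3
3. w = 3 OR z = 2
Yes

Take x = -4, y = 1, z = -4, w = 3. Substituting into each constraint:
  (1) 3(-4) + (-1) + 4 - 2(3) = -15 ✓
  (2) -4 < -3 ✓
  (3) w = 3, target 3 ✓ (first branch holds)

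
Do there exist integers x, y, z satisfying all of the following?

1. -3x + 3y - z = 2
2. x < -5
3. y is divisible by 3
Yes

Take x = -6, y = 0, z = 16. Substituting into each constraint:
  (1) -3(-6) + 3(0) + (-16) = 2 ✓
  (2) -6 < -5 ✓
  (3) 0 = 3 × 0, remainder 0 ✓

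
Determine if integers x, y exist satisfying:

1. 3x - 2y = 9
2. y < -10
Yes

Take x = -5, y = -12. Substituting into each constraint:
  (1) 3(-5) - 2(-12) = 9 ✓
  (2) -12 < -10 ✓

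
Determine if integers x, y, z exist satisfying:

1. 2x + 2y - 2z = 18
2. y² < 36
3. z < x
Yes

Take x = 0, y = 0, z = -9. Substituting into each constraint:
  (1) 2(0) + 2(0) - 2(-9) = 18 ✓
  (2) y² = (0)² = 0, and 0 < 36 ✓
  (3) -9 < 0 ✓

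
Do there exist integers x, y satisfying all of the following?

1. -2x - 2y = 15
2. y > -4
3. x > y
No

Even the single constraint (-2x - 2y = 15) is infeasible over the integers.

  - -2x - 2y = 15: every term on the left is divisible by 2, so the LHS ≡ 0 (mod 2), but the RHS 15 is not — no integer solution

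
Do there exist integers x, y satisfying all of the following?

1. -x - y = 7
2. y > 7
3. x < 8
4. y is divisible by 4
Yes

Take x = -15, y = 8. Substituting into each constraint:
  (1) 15 + (-8) = 7 ✓
  (2) 8 > 7 ✓
  (3) -15 < 8 ✓
  (4) 8 = 4 × 2, remainder 0 ✓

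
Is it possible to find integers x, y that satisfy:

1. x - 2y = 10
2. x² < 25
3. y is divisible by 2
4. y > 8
No

A contradictory subset is {x - 2y = 10, x² < 25, y > 8}. No integer assignment can satisfy these jointly:

  - x - 2y = 10: is a linear equation tying the variables together
  - x² < 25: restricts x to |x| ≤ 4
  - y > 8: bounds one variable relative to a constant

Range argument: with x ∈ [-4, 4], y ∈ [9, ∞], the left side of the equation is at most -14, but the right side is 10 > -14. No integer solution exists.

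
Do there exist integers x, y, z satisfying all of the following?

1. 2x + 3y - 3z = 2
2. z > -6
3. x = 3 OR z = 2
Yes

Take x = 1, y = 2, z = 2. Substituting into each constraint:
  (1) 2(1) + 3(2) - 3(2) = 2 ✓
  (2) 2 > -6 ✓
  (3) z = 2, target 2 ✓ (second branch holds)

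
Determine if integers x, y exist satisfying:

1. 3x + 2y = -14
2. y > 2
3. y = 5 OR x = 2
Yes

Take x = -8, y = 5. Substituting into each constraint:
  (1) 3(-8) + 2(5) = -14 ✓
  (2) 5 > 2 ✓
  (3) y = 5, target 5 ✓ (first branch holds)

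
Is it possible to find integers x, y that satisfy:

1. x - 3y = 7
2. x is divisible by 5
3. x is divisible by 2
Yes

Take x = -20, y = -9. Substituting into each constraint:
  (1) (-20) - 3(-9) = 7 ✓
  (2) -20 = 5 × -4, remainder 0 ✓
  (3) -20 = 2 × -10, remainder 0 ✓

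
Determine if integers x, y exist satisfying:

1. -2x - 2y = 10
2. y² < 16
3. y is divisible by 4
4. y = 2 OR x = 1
No

A contradictory subset is {-2x - 2y = 10, y is divisible by 4, y = 2 OR x = 1}. No integer assignment can satisfy these jointly:

  - -2x - 2y = 10: is a linear equation tying the variables together
  - y is divisible by 4: restricts y to multiples of 4
  - y = 2 OR x = 1: forces a choice: either y = 2 or x = 1

Split on the disjunction (y = 2 OR x = 1):
  • If y = 2: this contradicts the divisibility constraint — 2 is not a multiple of 4.
  • If x = 1: with x = 1, writing y = 4y', every remaining term of the linear equation is divisible by 8, so the left side is ≡ 0 (mod 8); but the right side 12 ≡ 4 (mod 8). No integers can satisfy it.
Both branches are infeasible, so the system has no integer solution.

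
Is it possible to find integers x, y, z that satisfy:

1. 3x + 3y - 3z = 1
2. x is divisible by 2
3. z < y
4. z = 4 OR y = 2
No

Even the single constraint (3x + 3y - 3z = 1) is infeasible over the integers.

  - 3x + 3y - 3z = 1: every term on the left is divisible by 3, so the LHS ≡ 0 (mod 3), but the RHS 1 is not — no integer solution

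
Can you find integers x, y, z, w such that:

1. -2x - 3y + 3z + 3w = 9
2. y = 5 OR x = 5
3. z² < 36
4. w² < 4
Yes

Take x = -12, y = 5, z = 1, w = -1. Substituting into each constraint:
  (1) -2(-12) - 3(5) + 3(1) + 3(-1) = 9 ✓
  (2) y = 5, target 5 ✓ (first branch holds)
  (3) z² = (1)² = 1, and 1 < 36 ✓
  (4) w² = (-1)² = 1, and 1 < 4 ✓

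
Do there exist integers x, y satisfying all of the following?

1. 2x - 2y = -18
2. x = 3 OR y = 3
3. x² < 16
Yes

Take x = 3, y = 12. Substituting into each constraint:
  (1) 2(3) - 2(12) = -18 ✓
  (2) x = 3, target 3 ✓ (first branch holds)
  (3) x² = (3)² = 9, and 9 < 16 ✓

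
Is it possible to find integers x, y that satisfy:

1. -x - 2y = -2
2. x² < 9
Yes

Take x = 2, y = 0. Substituting into each constraint:
  (1) (-2) - 2(0) = -2 ✓
  (2) x² = (2)² = 4, and 4 < 9 ✓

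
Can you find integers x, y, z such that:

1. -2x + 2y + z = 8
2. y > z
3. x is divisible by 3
Yes

Take x = 0, y = 3, z = 2. Substituting into each constraint:
  (1) -2(0) + 2(3) + 2 = 8 ✓
  (2) 3 > 2 ✓
  (3) 0 = 3 × 0, remainder 0 ✓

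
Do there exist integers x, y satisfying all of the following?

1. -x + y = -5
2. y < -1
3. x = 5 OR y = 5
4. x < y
No

A contradictory subset is {-x + y = -5, x < y}. No integer assignment can satisfy these jointly:

  - -x + y = -5: is a linear equation tying the variables together
  - x < y: bounds one variable relative to another variable

From the equation, x − y = 5, i.e. y − x = -5; but y > x requires y − x ≥ 1. Contradiction.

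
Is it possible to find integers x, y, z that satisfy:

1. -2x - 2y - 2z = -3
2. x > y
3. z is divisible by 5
No

Even the single constraint (-2x - 2y - 2z = -3) is infeasible over the integers.

  - -2x - 2y - 2z = -3: every term on the left is divisible by 2, so the LHS ≡ 0 (mod 2), but the RHS -3 is not — no integer solution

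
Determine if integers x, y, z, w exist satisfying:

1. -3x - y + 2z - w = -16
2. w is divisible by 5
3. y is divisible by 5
Yes

Take x = 0, y = 0, z = -8, w = 0. Substituting into each constraint:
  (1) -3(0) + 0 + 2(-8) + 0 = -16 ✓
  (2) 0 = 5 × 0, remainder 0 ✓
  (3) 0 = 5 × 0, remainder 0 ✓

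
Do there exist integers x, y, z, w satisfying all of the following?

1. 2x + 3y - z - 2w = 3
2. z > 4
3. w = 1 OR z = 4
Yes

Take x = 2, y = 2, z = 5, w = 1. Substituting into each constraint:
  (1) 2(2) + 3(2) + (-5) - 2(1) = 3 ✓
  (2) 5 > 4 ✓
  (3) w = 1, target 1 ✓ (first branch holds)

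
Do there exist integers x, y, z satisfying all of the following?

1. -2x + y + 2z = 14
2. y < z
Yes

Take x = -6, y = 0, z = 1. Substituting into each constraint:
  (1) -2(-6) + 0 + 2(1) = 14 ✓
  (2) 0 < 1 ✓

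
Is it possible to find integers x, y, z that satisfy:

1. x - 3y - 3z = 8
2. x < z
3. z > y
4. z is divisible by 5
Yes

Take x = -1, y = -3, z = 0. Substituting into each constraint:
  (1) (-1) - 3(-3) - 3(0) = 8 ✓
  (2) -1 < 0 ✓
  (3) 0 > -3 ✓
  (4) 0 = 5 × 0, remainder 0 ✓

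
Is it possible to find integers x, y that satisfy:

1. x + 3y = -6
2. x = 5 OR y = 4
Yes

Take x = -18, y = 4. Substituting into each constraint:
  (1) (-18) + 3(4) = -6 ✓
  (2) y = 4, target 4 ✓ (second branch holds)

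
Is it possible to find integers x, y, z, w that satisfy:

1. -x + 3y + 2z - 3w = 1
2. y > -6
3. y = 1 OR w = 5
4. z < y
Yes

Take x = -13, y = 1, z = 0, w = 5. Substituting into each constraint:
  (1) 13 + 3(1) + 2(0) - 3(5) = 1 ✓
  (2) 1 > -6 ✓
  (3) y = 1, target 1 ✓ (first branch holds)
  (4) 0 < 1 ✓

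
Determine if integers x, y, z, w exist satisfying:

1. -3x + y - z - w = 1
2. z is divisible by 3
Yes

Take x = 0, y = 1, z = 0, w = 0. Substituting into each constraint:
  (1) -3(0) + 1 + 0 + 0 = 1 ✓
  (2) 0 = 3 × 0, remainder 0 ✓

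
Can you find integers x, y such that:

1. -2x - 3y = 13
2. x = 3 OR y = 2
No

The full constraint system is jointly infeasible over the integers. Each constraint and what it forces:

  - -2x - 3y = 13: is a linear equation tying the variables together
  - x = 3 OR y = 2: forces a choice: either x = 3 or y = 2

Split on the disjunction (x = 3 OR y = 2):
  • If x = 3: with x = 3, every remaining term of the linear equation is divisible by 3, so the left side is ≡ 0 (mod 3); but the right side 19 ≡ 1 (mod 3). No integers can satisfy it.
  • If y = 2: with y = 2, every remaining term of the linear equation is divisible by 2, so the left side is ≡ 0 (mod 2); but the right side 19 ≡ 1 (mod 2). No integers can satisfy it.
Both branches are infeasible, so the system has no integer solution.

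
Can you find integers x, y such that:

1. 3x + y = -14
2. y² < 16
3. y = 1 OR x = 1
Yes

Take x = -5, y = 1. Substituting into each constraint:
  (1) 3(-5) + 1 = -14 ✓
  (2) y² = (1)² = 1, and 1 < 16 ✓
  (3) y = 1, target 1 ✓ (first branch holds)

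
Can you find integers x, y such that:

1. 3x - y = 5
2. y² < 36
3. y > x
Yes

Take x = 3, y = 4. Substituting into each constraint:
  (1) 3(3) + (-4) = 5 ✓
  (2) y² = (4)² = 16, and 16 < 36 ✓
  (3) 4 > 3 ✓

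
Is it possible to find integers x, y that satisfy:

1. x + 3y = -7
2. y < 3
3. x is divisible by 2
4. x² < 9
Yes

Take x = 2, y = -3. Substituting into each constraint:
  (1) 2 + 3(-3) = -7 ✓
  (2) -3 < 3 ✓
  (3) 2 = 2 × 1, remainder 0 ✓
  (4) x² = (2)² = 4, and 4 < 9 ✓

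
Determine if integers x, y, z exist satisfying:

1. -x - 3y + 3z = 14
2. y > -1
Yes

Take x = -14, y = 0, z = 0. Substituting into each constraint:
  (1) 14 - 3(0) + 3(0) = 14 ✓
  (2) 0 > -1 ✓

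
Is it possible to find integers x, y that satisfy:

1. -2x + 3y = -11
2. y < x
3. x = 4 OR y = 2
Yes

Take x = 4, y = -1. Substituting into each constraint:
  (1) -2(4) + 3(-1) = -11 ✓
  (2) -1 < 4 ✓
  (3) x = 4, target 4 ✓ (first branch holds)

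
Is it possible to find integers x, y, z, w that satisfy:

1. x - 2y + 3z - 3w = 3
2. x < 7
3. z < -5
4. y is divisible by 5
Yes

Take x = 6, y = 0, z = -6, w = -5. Substituting into each constraint:
  (1) 6 - 2(0) + 3(-6) - 3(-5) = 3 ✓
  (2) 6 < 7 ✓
  (3) -6 < -5 ✓
  (4) 0 = 5 × 0, remainder 0 ✓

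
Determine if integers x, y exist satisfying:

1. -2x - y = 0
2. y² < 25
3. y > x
Yes

Take x = -1, y = 2. Substituting into each constraint:
  (1) -2(-1) + (-2) = 0 ✓
  (2) y² = (2)² = 4, and 4 < 25 ✓
  (3) 2 > -1 ✓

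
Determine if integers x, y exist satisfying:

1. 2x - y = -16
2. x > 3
Yes

Take x = 4, y = 24. Substituting into each constraint:
  (1) 2(4) + (-24) = -16 ✓
  (2) 4 > 3 ✓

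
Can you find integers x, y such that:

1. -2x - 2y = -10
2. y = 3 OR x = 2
Yes

Take x = 2, y = 3. Substituting into each constraint:
  (1) -2(2) - 2(3) = -10 ✓
  (2) y = 3, target 3 ✓ (first branch holds)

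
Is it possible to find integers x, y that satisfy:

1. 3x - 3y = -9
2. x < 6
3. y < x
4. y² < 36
No

A contradictory subset is {3x - 3y = -9, y < x}. No integer assignment can satisfy these jointly:

  - 3x - 3y = -9: is a linear equation tying the variables together
  - y < x: bounds one variable relative to another variable

From the equation, x − y = -3, i.e. x − y = -3; but x > y requires x − y ≥ 1. Contradiction.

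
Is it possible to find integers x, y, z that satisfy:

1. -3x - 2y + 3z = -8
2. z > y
Yes

Take x = 4, y = 1, z = 2. Substituting into each constraint:
  (1) -3(4) - 2(1) + 3(2) = -8 ✓
  (2) 2 > 1 ✓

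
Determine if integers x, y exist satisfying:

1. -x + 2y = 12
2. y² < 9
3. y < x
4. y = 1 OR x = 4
No

A contradictory subset is {-x + 2y = 12, y < x, y = 1 OR x = 4}. No integer assignment can satisfy these jointly:

  - -x + 2y = 12: is a linear equation tying the variables together
  - y < x: bounds one variable relative to another variable
  - y = 1 OR x = 4: forces a choice: either y = 1 or x = 4

Split on the disjunction (y = 1 OR x = 4):
  • If y = 1: the equation forces x = -10, giving (y, x) = (1, -10), which violates x > y.
  • If x = 4: the equation forces y = 8, giving (x, y) = (4, 8), which violates x > y.
Both branches are infeasible, so the system has no integer solution.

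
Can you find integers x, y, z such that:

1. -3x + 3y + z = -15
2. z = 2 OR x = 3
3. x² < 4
No

The full constraint system is jointly infeasible over the integers. Each constraint and what it forces:

  - -3x + 3y + z = -15: is a linear equation tying the variables together
  - z = 2 OR x = 3: forces a choice: either z = 2 or x = 3
  - x² < 4: restricts x to |x| ≤ 1

Split on the disjunction (z = 2 OR x = 3):
  • If z = 2: with z = 2, every remaining term of the linear equation is divisible by 3, so the left side is ≡ 0 (mod 3); but the right side -17 ≡ 1 (mod 3). No integers can satisfy it.
  • If x = 3: this contradicts x² < 4, which requires |x| ≤ 1.
Both branches are infeasible, so the system has no integer solution.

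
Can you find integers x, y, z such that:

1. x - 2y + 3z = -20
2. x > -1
Yes

Take x = 0, y = 10, z = 0. Substituting into each constraint:
  (1) 0 - 2(10) + 3(0) = -20 ✓
  (2) 0 > -1 ✓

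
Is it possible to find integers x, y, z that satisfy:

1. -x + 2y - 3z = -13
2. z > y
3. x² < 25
Yes

Take x = 0, y = 10, z = 11. Substituting into each constraint:
  (1) 0 + 2(10) - 3(11) = -13 ✓
  (2) 11 > 10 ✓
  (3) x² = (0)² = 0, and 0 < 25 ✓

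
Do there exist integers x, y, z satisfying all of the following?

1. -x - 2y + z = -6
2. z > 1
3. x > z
Yes

Take x = 4, y = 2, z = 2. Substituting into each constraint:
  (1) (-4) - 2(2) + 2 = -6 ✓
  (2) 2 > 1 ✓
  (3) 4 > 2 ✓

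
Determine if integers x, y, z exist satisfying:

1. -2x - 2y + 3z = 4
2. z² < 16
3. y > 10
Yes

Take x = -13, y = 11, z = 0. Substituting into each constraint:
  (1) -2(-13) - 2(11) + 3(0) = 4 ✓
  (2) z² = (0)² = 0, and 0 < 16 ✓
  (3) 11 > 10 ✓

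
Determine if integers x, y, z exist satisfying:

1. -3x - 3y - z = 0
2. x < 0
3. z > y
Yes

Take x = -3, y = 2, z = 3. Substituting into each constraint:
  (1) -3(-3) - 3(2) + (-3) = 0 ✓
  (2) -3 < 0 ✓
  (3) 3 > 2 ✓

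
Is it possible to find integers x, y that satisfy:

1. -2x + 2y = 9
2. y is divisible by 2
No

Even the single constraint (-2x + 2y = 9) is infeasible over the integers.

  - -2x + 2y = 9: every term on the left is divisible by 2, so the LHS ≡ 0 (mod 2), but the RHS 9 is not — no integer solution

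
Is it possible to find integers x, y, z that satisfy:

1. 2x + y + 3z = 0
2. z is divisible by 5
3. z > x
Yes

Take x = -1, y = 2, z = 0. Substituting into each constraint:
  (1) 2(-1) + 2 + 3(0) = 0 ✓
  (2) 0 = 5 × 0, remainder 0 ✓
  (3) 0 > -1 ✓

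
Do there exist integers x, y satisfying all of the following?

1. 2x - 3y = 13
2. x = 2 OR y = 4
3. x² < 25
Yes

Take x = 2, y = -3. Substituting into each constraint:
  (1) 2(2) - 3(-3) = 13 ✓
  (2) x = 2, target 2 ✓ (first branch holds)
  (3) x² = (2)² = 4, and 4 < 25 ✓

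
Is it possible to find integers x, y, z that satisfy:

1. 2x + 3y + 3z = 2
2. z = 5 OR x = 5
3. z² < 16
No

The full constraint system is jointly infeasible over the integers. Each constraint and what it forces:

  - 2x + 3y + 3z = 2: is a linear equation tying the variables together
  - z = 5 OR x = 5: forces a choice: either z = 5 or x = 5
  - z² < 16: restricts z to |z| ≤ 3

Split on the disjunction (z = 5 OR x = 5):
  • If z = 5: this contradicts z² < 16, which requires |z| ≤ 3.
  • If x = 5: with x = 5, every remaining term of the linear equation is divisible by 3, so the left side is ≡ 0 (mod 3); but the right side -8 ≡ 1 (mod 3). No integers can satisfy it.
Both branches are infeasible, so the system has no integer solution.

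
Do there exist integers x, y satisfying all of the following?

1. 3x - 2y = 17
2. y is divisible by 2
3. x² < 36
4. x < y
No

A contradictory subset is {3x - 2y = 17, x² < 36, x < y}. No integer assignment can satisfy these jointly:

  - 3x - 2y = 17: is a linear equation tying the variables together
  - x² < 36: restricts x to |x| ≤ 5
  - x < y: bounds one variable relative to another variable

The bounds confine x to {-5, -4, -3, -2, -1, 0, 1, 2, 3, 4, 5}. For each value, substitute into the equation:
  • x = -5: the equation forces y = -16, but y > x fails since -16 ≤ -5.
  • x = -4: the equation gives -2y = 29, so y would not be an integer.
  • x = -3: the equation forces y = -13, but y > x fails since -13 ≤ -3.
  • x = -2: the equation gives -2y = 23, so y would not be an integer.
  • x = -1: the equation forces y = -10, but y > x fails since -10 ≤ -1.
  • x = 0: the equation gives -2y = 17, so y would not be an integer.
  • x = 1: the equation forces y = -7, but y > x fails since -7 ≤ 1.
  • x = 2: the equation gives -2y = 11, so y would not be an integer.
  • x = 3: the equation forces y = -4, but y > x fails since -4 ≤ 3.
  • x = 4: the equation gives -2y = 5, so y would not be an integer.
  • x = 5: the equation forces y = -1, but y > x fails since -1 ≤ 5.
Every case fails, so no integer solution exists.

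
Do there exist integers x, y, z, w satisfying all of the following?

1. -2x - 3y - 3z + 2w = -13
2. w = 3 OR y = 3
Yes

Take x = 0, y = 3, z = 0, w = -2. Substituting into each constraint:
  (1) -2(0) - 3(3) - 3(0) + 2(-2) = -13 ✓
  (2) y = 3, target 3 ✓ (second branch holds)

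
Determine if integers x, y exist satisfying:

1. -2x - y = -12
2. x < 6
Yes

Take x = 0, y = 12. Substituting into each constraint:
  (1) -2(0) + (-12) = -12 ✓
  (2) 0 < 6 ✓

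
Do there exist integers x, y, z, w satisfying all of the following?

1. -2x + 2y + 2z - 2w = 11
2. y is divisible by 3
No

Even the single constraint (-2x + 2y + 2z - 2w = 11) is infeasible over the integers.

  - -2x + 2y + 2z - 2w = 11: every term on the left is divisible by 2, so the LHS ≡ 0 (mod 2), but the RHS 11 is not — no integer solution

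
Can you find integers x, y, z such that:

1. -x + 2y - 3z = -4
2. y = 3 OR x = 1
Yes

Take x = 1, y = 0, z = 1. Substituting into each constraint:
  (1) (-1) + 2(0) - 3(1) = -4 ✓
  (2) x = 1, target 1 ✓ (second branch holds)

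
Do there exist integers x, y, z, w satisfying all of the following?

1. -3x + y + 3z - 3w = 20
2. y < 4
Yes

Take x = 0, y = 2, z = 6, w = 0. Substituting into each constraint:
  (1) -3(0) + 2 + 3(6) - 3(0) = 20 ✓
  (2) 2 < 4 ✓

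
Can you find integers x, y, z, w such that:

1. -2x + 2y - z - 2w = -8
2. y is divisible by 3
Yes

Take x = 0, y = 0, z = 0, w = 4. Substituting into each constraint:
  (1) -2(0) + 2(0) + 0 - 2(4) = -8 ✓
  (2) 0 = 3 × 0, remainder 0 ✓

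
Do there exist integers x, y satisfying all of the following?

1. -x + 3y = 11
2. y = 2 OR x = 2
Yes

Take x = -5, y = 2. Substituting into each constraint:
  (1) 5 + 3(2) = 11 ✓
  (2) y = 2, target 2 ✓ (first branch holds)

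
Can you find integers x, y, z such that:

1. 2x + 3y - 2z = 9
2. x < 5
Yes

Take x = 0, y = 3, z = 0. Substituting into each constraint:
  (1) 2(0) + 3(3) - 2(0) = 9 ✓
  (2) 0 < 5 ✓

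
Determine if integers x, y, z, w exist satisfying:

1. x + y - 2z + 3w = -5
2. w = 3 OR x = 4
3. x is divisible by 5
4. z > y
Yes

Take x = 5, y = 17, z = 18, w = 3. Substituting into each constraint:
  (1) 5 + 17 - 2(18) + 3(3) = -5 ✓
  (2) w = 3, target 3 ✓ (first branch holds)
  (3) 5 = 5 × 1, remainder 0 ✓
  (4) 18 > 17 ✓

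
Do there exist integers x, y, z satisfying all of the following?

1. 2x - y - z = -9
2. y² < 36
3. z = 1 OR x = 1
Yes

Take x = -5, y = -2, z = 1. Substituting into each constraint:
  (1) 2(-5) + 2 + (-1) = -9 ✓
  (2) y² = (-2)² = 4, and 4 < 36 ✓
  (3) z = 1, target 1 ✓ (first branch holds)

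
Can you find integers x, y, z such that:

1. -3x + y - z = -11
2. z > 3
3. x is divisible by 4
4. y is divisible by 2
Yes

Take x = 0, y = 0, z = 11. Substituting into each constraint:
  (1) -3(0) + 0 + (-11) = -11 ✓
  (2) 11 > 3 ✓
  (3) 0 = 4 × 0, remainder 0 ✓
  (4) 0 = 2 × 0, remainder 0 ✓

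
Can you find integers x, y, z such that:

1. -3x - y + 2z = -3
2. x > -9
Yes

Take x = 1, y = 0, z = 0. Substituting into each constraint:
  (1) -3(1) + 0 + 2(0) = -3 ✓
  (2) 1 > -9 ✓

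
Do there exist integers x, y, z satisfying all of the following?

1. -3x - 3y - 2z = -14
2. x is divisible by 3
Yes

Take x = 0, y = 0, z = 7. Substituting into each constraint:
  (1) -3(0) - 3(0) - 2(7) = -14 ✓
  (2) 0 = 3 × 0, remainder 0 ✓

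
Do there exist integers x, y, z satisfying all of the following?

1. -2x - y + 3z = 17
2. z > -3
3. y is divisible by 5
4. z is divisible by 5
Yes

Take x = -11, y = 5, z = 0. Substituting into each constraint:
  (1) -2(-11) + (-5) + 3(0) = 17 ✓
  (2) 0 > -3 ✓
  (3) 5 = 5 × 1, remainder 0 ✓
  (4) 0 = 5 × 0, remainder 0 ✓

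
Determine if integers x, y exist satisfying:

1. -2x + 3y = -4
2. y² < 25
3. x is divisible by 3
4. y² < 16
No

A contradictory subset is {-2x + 3y = -4, x is divisible by 3}. No integer assignment can satisfy these jointly:

  - -2x + 3y = -4: is a linear equation tying the variables together
  - x is divisible by 3: restricts x to multiples of 3

Modular obstruction: writing x = 3x', every remaining term of the linear equation is divisible by 3, so the left side is ≡ 0 (mod 3); but the right side -4 ≡ 2 (mod 3). No integers can satisfy it.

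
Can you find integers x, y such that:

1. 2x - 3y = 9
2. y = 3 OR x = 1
Yes

Take x = 9, y = 3. Substituting into each constraint:
  (1) 2(9) - 3(3) = 9 ✓
  (2) y = 3, target 3 ✓ (first branch holds)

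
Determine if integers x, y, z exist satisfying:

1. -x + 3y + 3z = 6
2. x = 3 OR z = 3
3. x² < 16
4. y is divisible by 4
Yes

Take x = 3, y = -4, z = 7. Substituting into each constraint:
  (1) (-3) + 3(-4) + 3(7) = 6 ✓
  (2) x = 3, target 3 ✓ (first branch holds)
  (3) x² = (3)² = 9, and 9 < 16 ✓
  (4) -4 = 4 × -1, remainder 0 ✓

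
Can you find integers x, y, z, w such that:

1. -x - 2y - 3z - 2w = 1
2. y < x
Yes

Take x = 1, y = 0, z = 0, w = -1. Substituting into each constraint:
  (1) (-1) - 2(0) - 3(0) - 2(-1) = 1 ✓
  (2) 0 < 1 ✓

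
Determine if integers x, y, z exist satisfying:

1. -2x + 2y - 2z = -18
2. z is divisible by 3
Yes

Take x = 9, y = 0, z = 0. Substituting into each constraint:
  (1) -2(9) + 2(0) - 2(0) = -18 ✓
  (2) 0 = 3 × 0, remainder 0 ✓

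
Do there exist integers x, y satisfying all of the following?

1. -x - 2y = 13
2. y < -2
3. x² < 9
Yes

Take x = -1, y = -6. Substituting into each constraint:
  (1) 1 - 2(-6) = 13 ✓
  (2) -6 < -2 ✓
  (3) x² = (-1)² = 1, and 1 < 9 ✓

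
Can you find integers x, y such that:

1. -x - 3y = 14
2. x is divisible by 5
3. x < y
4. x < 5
Yes

Take x = -5, y = -3. Substituting into each constraint:
  (1) 5 - 3(-3) = 14 ✓
  (2) -5 = 5 × -1, remainder 0 ✓
  (3) -5 < -3 ✓
  (4) -5 < 5 ✓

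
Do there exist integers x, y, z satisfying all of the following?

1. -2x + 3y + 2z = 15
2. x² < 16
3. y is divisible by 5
Yes

Take x = 0, y = 5, z = 0. Substituting into each constraint:
  (1) -2(0) + 3(5) + 2(0) = 15 ✓
  (2) x² = (0)² = 0, and 0 < 16 ✓
  (3) 5 = 5 × 1, remainder 0 ✓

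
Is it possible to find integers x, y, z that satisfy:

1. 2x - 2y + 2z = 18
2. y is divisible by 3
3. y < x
Yes

Take x = 1, y = 0, z = 8. Substituting into each constraint:
  (1) 2(1) - 2(0) + 2(8) = 18 ✓
  (2) 0 = 3 × 0, remainder 0 ✓
  (3) 0 < 1 ✓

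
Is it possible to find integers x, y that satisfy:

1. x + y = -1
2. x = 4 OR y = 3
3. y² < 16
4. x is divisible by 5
No

A contradictory subset is {x + y = -1, x = 4 OR y = 3, x is divisible by 5}. No integer assignment can satisfy these jointly:

  - x + y = -1: is a linear equation tying the variables together
  - x = 4 OR y = 3: forces a choice: either x = 4 or y = 3
  - x is divisible by 5: restricts x to multiples of 5

Split on the disjunction (x = 4 OR y = 3):
  • If x = 4: this contradicts the divisibility constraint — 4 is not a multiple of 5.
  • If y = 3: with y = 3, writing x = 5x', every remaining term of the linear equation is divisible by 5, so the left side is ≡ 0 (mod 5); but the right side -4 ≡ 1 (mod 5). No integers can satisfy it.
Both branches are infeasible, so the system has no integer solution.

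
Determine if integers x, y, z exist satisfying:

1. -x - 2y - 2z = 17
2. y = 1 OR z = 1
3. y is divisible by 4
Yes

Take x = -19, y = 0, z = 1. Substituting into each constraint:
  (1) 19 - 2(0) - 2(1) = 17 ✓
  (2) z = 1, target 1 ✓ (second branch holds)
  (3) 0 = 4 × 0, remainder 0 ✓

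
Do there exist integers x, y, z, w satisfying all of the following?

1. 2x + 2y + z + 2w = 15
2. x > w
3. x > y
Yes

Take x = 0, y = -1, z = 19, w = -1. Substituting into each constraint:
  (1) 2(0) + 2(-1) + 19 + 2(-1) = 15 ✓
  (2) 0 > -1 ✓
  (3) 0 > -1 ✓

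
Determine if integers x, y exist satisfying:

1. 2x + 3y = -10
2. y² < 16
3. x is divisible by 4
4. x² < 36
No

The full constraint system is jointly infeasible over the integers. Each constraint and what it forces:

  - 2x + 3y = -10: is a linear equation tying the variables together
  - y² < 16: restricts y to |y| ≤ 3
  - x is divisible by 4: restricts x to multiples of 4
  - x² < 36: restricts x to |x| ≤ 5

The quadratic bounds confine the variables to a finite set (x ∈ {-5, …, 5}, y ∈ {-3, …, 3}); checking each of the 77 combinations against the remaining constraints yields no solution.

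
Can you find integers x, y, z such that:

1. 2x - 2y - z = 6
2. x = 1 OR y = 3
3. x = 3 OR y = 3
Yes

Take x = 0, y = 3, z = -12. Substituting into each constraint:
  (1) 2(0) - 2(3) + 12 = 6 ✓
  (2) y = 3, target 3 ✓ (second branch holds)
  (3) y = 3, target 3 ✓ (second branch holds)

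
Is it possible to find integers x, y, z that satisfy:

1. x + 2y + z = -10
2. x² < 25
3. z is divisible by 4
Yes

Take x = 2, y = -6, z = 0. Substituting into each constraint:
  (1) 2 + 2(-6) + 0 = -10 ✓
  (2) x² = (2)² = 4, and 4 < 25 ✓
  (3) 0 = 4 × 0, remainder 0 ✓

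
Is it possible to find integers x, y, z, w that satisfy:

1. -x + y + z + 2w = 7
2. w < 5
Yes

Take x = -7, y = 0, z = 0, w = 0. Substituting into each constraint:
  (1) 7 + 0 + 0 + 2(0) = 7 ✓
  (2) 0 < 5 ✓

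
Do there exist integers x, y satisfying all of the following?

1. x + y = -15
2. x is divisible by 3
Yes

Take x = 0, y = -15. Substituting into each constraint:
  (1) 0 + (-15) = -15 ✓
  (2) 0 = 3 × 0, remainder 0 ✓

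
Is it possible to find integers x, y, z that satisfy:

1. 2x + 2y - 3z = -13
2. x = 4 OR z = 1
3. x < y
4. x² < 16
Yes

Take x = -3, y = -2, z = 1. Substituting into each constraint:
  (1) 2(-3) + 2(-2) - 3(1) = -13 ✓
  (2) z = 1, target 1 ✓ (second branch holds)
  (3) -3 < -2 ✓
  (4) x² = (-3)² = 9, and 9 < 16 ✓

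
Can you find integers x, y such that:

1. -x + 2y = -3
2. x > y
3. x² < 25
Yes

Take x = 1, y = -1. Substituting into each constraint:
  (1) (-1) + 2(-1) = -3 ✓
  (2) 1 > -1 ✓
  (3) x² = (1)² = 1, and 1 < 25 ✓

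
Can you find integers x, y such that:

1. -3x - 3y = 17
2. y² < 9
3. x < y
No

Even the single constraint (-3x - 3y = 17) is infeasible over the integers.

  - -3x - 3y = 17: every term on the left is divisible by 3, so the LHS ≡ 0 (mod 3), but the RHS 17 is not — no integer solution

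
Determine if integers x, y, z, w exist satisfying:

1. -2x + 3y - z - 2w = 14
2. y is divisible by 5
Yes

Take x = 0, y = 0, z = -14, w = 0. Substituting into each constraint:
  (1) -2(0) + 3(0) + 14 - 2(0) = 14 ✓
  (2) 0 = 5 × 0, remainder 0 ✓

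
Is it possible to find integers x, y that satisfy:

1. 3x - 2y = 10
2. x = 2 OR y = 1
Yes

Take x = 4, y = 1. Substituting into each constraint:
  (1) 3(4) - 2(1) = 10 ✓
  (2) y = 1, target 1 ✓ (second branch holds)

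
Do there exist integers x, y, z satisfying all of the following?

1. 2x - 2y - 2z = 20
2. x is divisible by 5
Yes

Take x = 0, y = 0, z = -10. Substituting into each constraint:
  (1) 2(0) - 2(0) - 2(-10) = 20 ✓
  (2) 0 = 5 × 0, remainder 0 ✓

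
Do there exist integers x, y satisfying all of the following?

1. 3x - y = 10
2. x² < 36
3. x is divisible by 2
Yes

Take x = 0, y = -10. Substituting into each constraint:
  (1) 3(0) + 10 = 10 ✓
  (2) x² = (0)² = 0, and 0 < 36 ✓
  (3) 0 = 2 × 0, remainder 0 ✓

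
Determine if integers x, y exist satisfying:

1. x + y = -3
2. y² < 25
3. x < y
Yes

Take x = -3, y = 0. Substituting into each constraint:
  (1) (-3) + 0 = -3 ✓
  (2) y² = (0)² = 0, and 0 < 25 ✓
  (3) -3 < 0 ✓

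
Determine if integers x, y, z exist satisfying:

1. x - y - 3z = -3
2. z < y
Yes

Take x = -6, y = 0, z = -1. Substituting into each constraint:
  (1) (-6) + 0 - 3(-1) = -3 ✓
  (2) -1 < 0 ✓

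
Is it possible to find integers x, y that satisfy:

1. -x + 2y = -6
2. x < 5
Yes

Take x = 0, y = -3. Substituting into each constraint:
  (1) 0 + 2(-3) = -6 ✓
  (2) 0 < 5 ✓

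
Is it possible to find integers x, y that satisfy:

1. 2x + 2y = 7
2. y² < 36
No

Even the single constraint (2x + 2y = 7) is infeasible over the integers.

  - 2x + 2y = 7: every term on the left is divisible by 2, so the LHS ≡ 0 (mod 2), but the RHS 7 is not — no integer solution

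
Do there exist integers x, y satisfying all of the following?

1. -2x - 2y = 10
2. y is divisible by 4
Yes

Take x = -5, y = 0. Substituting into each constraint:
  (1) -2(-5) - 2(0) = 10 ✓
  (2) 0 = 4 × 0, remainder 0 ✓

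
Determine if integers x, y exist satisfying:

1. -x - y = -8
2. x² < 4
Yes

Take x = 0, y = 8. Substituting into each constraint:
  (1) 0 + (-8) = -8 ✓
  (2) x² = (0)² = 0, and 0 < 4 ✓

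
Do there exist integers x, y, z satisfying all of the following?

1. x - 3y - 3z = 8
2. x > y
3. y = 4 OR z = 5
Yes

Take x = -10, y = -11, z = 5. Substituting into each constraint:
  (1) (-10) - 3(-11) - 3(5) = 8 ✓
  (2) -10 > -11 ✓
  (3) z = 5, target 5 ✓ (second branch holds)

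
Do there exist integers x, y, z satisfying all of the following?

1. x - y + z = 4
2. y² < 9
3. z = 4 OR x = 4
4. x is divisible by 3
Yes

Take x = 0, y = 0, z = 4. Substituting into each constraint:
  (1) 0 + 0 + 4 = 4 ✓
  (2) y² = (0)² = 0, and 0 < 9 ✓
  (3) z = 4, target 4 ✓ (first branch holds)
  (4) 0 = 3 × 0, remainder 0 ✓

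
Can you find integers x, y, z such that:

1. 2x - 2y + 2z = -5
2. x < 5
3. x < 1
No

Even the single constraint (2x - 2y + 2z = -5) is infeasible over the integers.

  - 2x - 2y + 2z = -5: every term on the left is divisible by 2, so the LHS ≡ 0 (mod 2), but the RHS -5 is not — no integer solution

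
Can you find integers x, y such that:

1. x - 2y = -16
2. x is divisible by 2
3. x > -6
Yes

Take x = 0, y = 8. Substituting into each constraint:
  (1) 0 - 2(8) = -16 ✓
  (2) 0 = 2 × 0, remainder 0 ✓
  (3) 0 > -6 ✓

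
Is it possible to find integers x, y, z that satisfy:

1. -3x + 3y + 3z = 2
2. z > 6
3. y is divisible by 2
No

Even the single constraint (-3x + 3y + 3z = 2) is infeasible over the integers.

  - -3x + 3y + 3z = 2: every term on the left is divisible by 3, so the LHS ≡ 0 (mod 3), but the RHS 2 is not — no integer solution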